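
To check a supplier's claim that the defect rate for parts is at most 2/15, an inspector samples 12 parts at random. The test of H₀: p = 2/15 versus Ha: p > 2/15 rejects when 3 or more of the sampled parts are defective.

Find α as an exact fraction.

α = P(reject H₀ | H₀ true) = P(K ≥ 3 | p = 2/15), K ~ Binomial(12, 2/15).
Via the complement, α = 1 − Σ_{j=0}^{2} C(12,j)(2/15)^j(13/15)^{12-j} = 5408352292624/25949267578125.

5408352292624/25949267578125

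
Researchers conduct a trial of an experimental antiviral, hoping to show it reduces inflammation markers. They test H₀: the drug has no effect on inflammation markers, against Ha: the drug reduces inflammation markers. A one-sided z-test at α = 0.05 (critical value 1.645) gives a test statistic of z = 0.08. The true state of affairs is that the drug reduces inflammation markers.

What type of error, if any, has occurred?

Since z = 0.08 ≤ z* = 1.645, H₀ is not rejected.
H₀ is false (actually the drug reduces inflammation markers).
Failing to reject a false H₀ is a Type II error.

Type II error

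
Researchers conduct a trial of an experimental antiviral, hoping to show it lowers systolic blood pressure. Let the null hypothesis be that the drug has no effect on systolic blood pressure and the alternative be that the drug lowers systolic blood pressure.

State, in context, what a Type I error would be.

A Type I error is rejecting H₀ when H₀ is true.
Here that means concluding that the drug is effective when actually the drug has no effect on systolic blood pressure.

A Type I error would mean concluding that the drug lowers systolic blood pressure when in fact the drug has no effect on systolic blood pressure.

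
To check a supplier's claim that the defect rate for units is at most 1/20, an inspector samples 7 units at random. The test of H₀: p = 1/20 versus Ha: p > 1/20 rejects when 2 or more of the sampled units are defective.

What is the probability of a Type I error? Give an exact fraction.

α = P(reject H₀ | H₀ true) = P(Y ≥ 2 | p = 1/20), Y ~ Binomial(7, 1/20).
Computing the lower-tail complement: 1 − 611596453/640000000 = 28403547/640000000.

28403547/640000000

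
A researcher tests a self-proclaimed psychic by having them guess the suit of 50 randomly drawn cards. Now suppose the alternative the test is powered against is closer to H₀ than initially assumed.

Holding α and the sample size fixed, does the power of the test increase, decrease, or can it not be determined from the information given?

It decreases.

When the true parameter is near the null value, the test has a harder time distinguishing Ha from H₀.
Since power = 1 − β and β increases, power decreases.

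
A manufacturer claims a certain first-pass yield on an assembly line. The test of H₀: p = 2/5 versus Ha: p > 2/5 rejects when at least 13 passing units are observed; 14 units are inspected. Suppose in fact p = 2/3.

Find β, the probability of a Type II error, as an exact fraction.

β = P(fail to reject H₀ | Ha true) = P(K ≤ 12 | p = 2/3), K ~ Binomial(14, 2/3).
Adding the binomial probabilities P(K=0)+…+P(K=12) at p = 2/3 gives 4651897/4782969.

4651897/4782969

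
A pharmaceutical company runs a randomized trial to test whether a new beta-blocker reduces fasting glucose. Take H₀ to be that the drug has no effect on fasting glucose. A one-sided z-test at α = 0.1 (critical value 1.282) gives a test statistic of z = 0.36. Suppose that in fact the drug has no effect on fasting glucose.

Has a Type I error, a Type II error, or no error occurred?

No error (correct decision).

Since z = 0.36 ≤ z* = 1.282, H₀ is not rejected.
H₀ is true (actually the drug has no effect on fasting glucose).
The decision matches the true state — no error.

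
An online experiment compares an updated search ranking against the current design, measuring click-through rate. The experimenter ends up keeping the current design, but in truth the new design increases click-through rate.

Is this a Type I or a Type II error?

The null hypothesis here is that the new design has no effect on click-through rate.
'Keeping the current design' corresponds to failing to reject H₀.
H₀ was not rejected but H₀ is false — a Type II error (false negative).

Type II error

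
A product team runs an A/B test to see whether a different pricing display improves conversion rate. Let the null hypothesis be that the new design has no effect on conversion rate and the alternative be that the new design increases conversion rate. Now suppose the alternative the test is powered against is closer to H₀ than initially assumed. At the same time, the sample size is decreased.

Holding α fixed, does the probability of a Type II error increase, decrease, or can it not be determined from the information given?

A smaller departure from H₀ means the test statistic under Ha is distributed closer to where it would be under H₀; rejection becomes less likely. A smaller sample increases the standard error, so the sampling distributions under H₀ and Ha overlap more. Both changes push β in the same direction.

It increases.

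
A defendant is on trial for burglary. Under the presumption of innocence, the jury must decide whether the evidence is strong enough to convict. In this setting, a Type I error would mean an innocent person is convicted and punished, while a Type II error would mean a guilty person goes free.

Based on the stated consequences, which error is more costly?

Type I error

The Type I consequence (an innocent person is convicted and punished) is more severe than the Type II consequence (a guilty person goes free).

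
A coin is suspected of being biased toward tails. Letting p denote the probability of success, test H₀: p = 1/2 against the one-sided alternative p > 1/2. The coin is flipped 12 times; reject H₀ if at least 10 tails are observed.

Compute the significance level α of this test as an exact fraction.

α = P(reject H₀ | H₀ true) = P(K ≥ 10 | p = 1/2), with K ~ Binomial(12, 1/2).
Summing the upper tail: (66 + 12 + 1) / 2^12 = 79/4096.

79/4096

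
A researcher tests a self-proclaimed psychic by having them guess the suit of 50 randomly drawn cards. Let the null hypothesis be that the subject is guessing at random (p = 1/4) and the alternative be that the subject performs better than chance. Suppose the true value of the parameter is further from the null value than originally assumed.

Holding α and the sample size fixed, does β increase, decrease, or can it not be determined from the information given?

It decreases.

A larger true effect moves the Ha sampling distribution further from the H₀ critical value, making rejection more likely when Ha is true.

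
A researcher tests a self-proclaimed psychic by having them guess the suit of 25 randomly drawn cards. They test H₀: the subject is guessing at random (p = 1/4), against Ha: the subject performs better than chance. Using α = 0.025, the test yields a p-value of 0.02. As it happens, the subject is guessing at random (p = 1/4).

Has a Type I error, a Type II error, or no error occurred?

Since p = 0.02 < α = 0.025, H₀ is rejected.
H₀ is true (actually the subject is guessing at random (p = 1/4)).
Rejecting a true H₀ is a Type I error.

Type I error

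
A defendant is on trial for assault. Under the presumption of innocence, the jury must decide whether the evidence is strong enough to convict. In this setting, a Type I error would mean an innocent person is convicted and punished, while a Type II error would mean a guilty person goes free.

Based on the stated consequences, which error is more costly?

Type I error

The Type I consequence (an innocent person is convicted and punished) is more severe than the Type II consequence (a guilty person goes free).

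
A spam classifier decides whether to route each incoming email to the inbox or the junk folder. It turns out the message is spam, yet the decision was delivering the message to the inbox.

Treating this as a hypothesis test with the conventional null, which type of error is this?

The null hypothesis here is that the message is legitimate (not spam).
'Delivering the message to the inbox' corresponds to failing to reject H₀.
H₀ was not rejected but H₀ is false — a Type II error (false negative).

Type II error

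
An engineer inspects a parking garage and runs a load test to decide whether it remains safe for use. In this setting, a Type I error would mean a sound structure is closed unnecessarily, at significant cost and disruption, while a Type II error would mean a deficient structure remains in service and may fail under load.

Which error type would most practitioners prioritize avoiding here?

Type II error

The Type II consequence (a deficient structure remains in service and may fail under load) is more severe than the Type I consequence (a sound structure is closed unnecessarily, at significant cost and disruption).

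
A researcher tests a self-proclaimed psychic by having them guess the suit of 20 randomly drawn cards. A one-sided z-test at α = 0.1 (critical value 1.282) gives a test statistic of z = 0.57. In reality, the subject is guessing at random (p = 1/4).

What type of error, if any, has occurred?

The conventional null hypothesis is that the subject is guessing at random (p = 1/4).
Since z = 0.57 ≤ z* = 1.282, H₀ is not rejected.
H₀ is true (actually the subject is guessing at random (p = 1/4)).
The decision matches the true state — no error.

No error (correct decision).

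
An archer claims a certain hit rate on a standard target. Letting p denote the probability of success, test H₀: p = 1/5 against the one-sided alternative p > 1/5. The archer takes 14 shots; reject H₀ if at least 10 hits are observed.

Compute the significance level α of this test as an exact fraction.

56213/1220703125

α = P(reject H₀ | H₀ true) = P(S ≥ 10 | p = 1/5), with S ~ Binomial(14, 1/5).
P(S ≥ 10) = Σ_{j=10}^{14} C(14,j)·(1/5)^j·(4/5)^{14-j} = 56213/1220703125.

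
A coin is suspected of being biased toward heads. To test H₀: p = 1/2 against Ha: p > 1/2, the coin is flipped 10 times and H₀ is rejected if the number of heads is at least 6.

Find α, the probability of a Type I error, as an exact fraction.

193/512

The Type I error probability is α = P(Y ≥ 6) computed under H₀, where Y ~ Binomial(10, 1/2).
That's C(10,6) + C(10,7) + C(10,8) + C(10,9) + C(10,10) over 2^10, i.e. (210 + 120 + 45 + 10 + 1)/1024 = 386/1024 = 193/512.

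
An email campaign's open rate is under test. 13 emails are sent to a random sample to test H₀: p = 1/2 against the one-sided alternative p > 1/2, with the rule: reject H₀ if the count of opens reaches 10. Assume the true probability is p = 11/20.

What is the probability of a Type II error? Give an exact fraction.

β = P(fail to reject H₀ | Ha true) = P(K ≤ 9 | p = 11/20), K ~ Binomial(13, 11/20).
Equivalently, β = 1 − P(K ≥ 10) = 1857697115702463/2048000000000000.

1857697115702463/2048000000000000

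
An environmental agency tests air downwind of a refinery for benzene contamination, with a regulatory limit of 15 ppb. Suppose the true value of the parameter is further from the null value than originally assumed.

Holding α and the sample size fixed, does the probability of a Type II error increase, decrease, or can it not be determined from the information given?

It decreases.

A larger true effect moves the Ha sampling distribution further from the H₀ critical value, making rejection more likely when Ha is true.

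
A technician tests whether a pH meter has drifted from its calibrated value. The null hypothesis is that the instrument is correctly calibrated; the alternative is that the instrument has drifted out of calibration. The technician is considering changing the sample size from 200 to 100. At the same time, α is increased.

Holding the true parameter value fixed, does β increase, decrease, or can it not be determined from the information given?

Cannot be determined from the information given.

The first change alone would make β increase; the second alone would make β decrease. Which effect dominates depends on the magnitudes, which are not given.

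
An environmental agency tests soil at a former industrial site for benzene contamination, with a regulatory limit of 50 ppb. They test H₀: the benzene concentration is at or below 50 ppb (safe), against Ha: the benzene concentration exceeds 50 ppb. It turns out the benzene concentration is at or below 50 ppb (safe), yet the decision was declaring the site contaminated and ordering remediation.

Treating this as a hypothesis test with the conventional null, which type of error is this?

Type I error

'Declaring the site contaminated and ordering remediation' corresponds to rejecting H₀.
H₀ was rejected but H₀ is true — a Type I error (false positive).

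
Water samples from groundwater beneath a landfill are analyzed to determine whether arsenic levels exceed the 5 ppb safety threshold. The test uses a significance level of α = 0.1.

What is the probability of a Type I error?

The significance level α is, by definition, the probability of a Type I error — P(reject H₀ | H₀ true).

0.1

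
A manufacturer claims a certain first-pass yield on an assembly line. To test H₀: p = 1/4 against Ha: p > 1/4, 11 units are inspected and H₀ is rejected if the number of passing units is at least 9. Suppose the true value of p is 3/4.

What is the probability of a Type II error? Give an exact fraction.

2285053/4194304

Under the alternative p = 3/4, X ~ Binomial(11, 3/4); β is the probability the test does not reject, P(X < 9).
Equivalently, β = 1 − P(X ≥ 9) = 2285053/4194304.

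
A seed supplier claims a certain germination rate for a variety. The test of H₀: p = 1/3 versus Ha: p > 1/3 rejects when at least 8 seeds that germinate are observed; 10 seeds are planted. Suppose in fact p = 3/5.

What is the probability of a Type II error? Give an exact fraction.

A Type II error is failing to reject when Ha holds: with p = 3/5, β = P(Y ≤ 7).
Equivalently, β = 1 − P(Y ≥ 8) = 8131936/9765625.

8131936/9765625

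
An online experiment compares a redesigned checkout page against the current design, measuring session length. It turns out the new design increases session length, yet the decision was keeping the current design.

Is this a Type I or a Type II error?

Type II error

The null hypothesis here is that the new design has no effect on session length.
'Keeping the current design' corresponds to failing to reject H₀.
H₀ was not rejected but H₀ is false — a Type II error (false negative).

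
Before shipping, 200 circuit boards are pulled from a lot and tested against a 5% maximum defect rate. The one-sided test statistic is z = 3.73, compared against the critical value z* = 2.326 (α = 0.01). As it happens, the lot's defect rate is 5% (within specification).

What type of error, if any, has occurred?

The conventional null hypothesis is that the lot's defect rate is 5% (within specification).
Since z = 3.73 > z* = 2.326, H₀ is rejected.
H₀ is true (actually the lot's defect rate is 5% (within specification)).
Rejecting a true H₀ is a Type I error.

Type I error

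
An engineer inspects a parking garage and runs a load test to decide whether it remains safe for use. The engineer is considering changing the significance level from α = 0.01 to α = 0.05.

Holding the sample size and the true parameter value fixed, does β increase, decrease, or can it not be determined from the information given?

It decreases.

A larger α widens the rejection region, so when the alternative is true more outcomes lead to rejection — failing to reject becomes less likely.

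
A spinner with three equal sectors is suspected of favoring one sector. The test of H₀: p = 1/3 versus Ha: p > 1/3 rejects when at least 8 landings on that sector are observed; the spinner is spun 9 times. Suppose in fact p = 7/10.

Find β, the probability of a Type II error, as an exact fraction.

401998383/500000000

β = P(fail to reject H₀ | Ha true) = P(Y ≤ 7 | p = 7/10), Y ~ Binomial(9, 7/10).
Summing C(9,j)·(7/10)^j·(3/10)^{9-j} for j = 0..7 gives 401998383/500000000.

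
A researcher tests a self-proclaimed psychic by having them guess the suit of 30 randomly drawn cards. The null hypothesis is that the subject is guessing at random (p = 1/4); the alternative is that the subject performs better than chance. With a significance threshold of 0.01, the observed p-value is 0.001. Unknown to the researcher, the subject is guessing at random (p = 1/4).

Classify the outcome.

Since p = 0.001 < α = 0.01, H₀ is rejected.
H₀ is true (actually the subject is guessing at random (p = 1/4)).
Rejecting a true H₀ is a Type I error.

Type I error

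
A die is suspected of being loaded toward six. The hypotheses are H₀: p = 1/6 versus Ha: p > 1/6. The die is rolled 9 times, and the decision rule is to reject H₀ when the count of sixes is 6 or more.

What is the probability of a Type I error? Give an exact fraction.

α = P(reject H₀ | H₀ true) = P(X ≥ 6 | p = 1/6), with X ~ Binomial(9, 1/6).
Adding the binomial terms for j = 6 through 9 with p = 1/6 yields 5723/5038848.

5723/5038848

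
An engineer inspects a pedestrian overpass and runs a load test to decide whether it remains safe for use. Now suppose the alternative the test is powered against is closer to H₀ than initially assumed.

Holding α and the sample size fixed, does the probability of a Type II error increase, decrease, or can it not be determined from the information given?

It increases.

A smaller true effect puts the Ha sampling distribution closer to H₀, so more of it falls in the non-rejection region.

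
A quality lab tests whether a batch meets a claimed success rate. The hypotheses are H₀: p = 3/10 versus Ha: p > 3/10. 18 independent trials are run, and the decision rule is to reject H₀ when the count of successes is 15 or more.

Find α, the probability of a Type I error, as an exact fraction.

α = P(reject H₀ | H₀ true) = P(Y ≥ 15 | p = 3/10), with Y ~ Binomial(18, 3/10).
Adding the binomial terms for j = 15 through 18 with p = 3/10 yields 217773361539/50000000000000000.

217773361539/50000000000000000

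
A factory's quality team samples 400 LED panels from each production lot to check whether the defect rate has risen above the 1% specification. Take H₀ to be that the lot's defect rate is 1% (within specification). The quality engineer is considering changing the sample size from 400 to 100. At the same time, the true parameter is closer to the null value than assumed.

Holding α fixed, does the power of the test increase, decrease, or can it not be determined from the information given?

With less data the test statistic is noisier; under Ha, more outcomes land inside the acceptance region. A smaller true effect puts the Ha sampling distribution closer to H₀, so more of it falls in the non-rejection region. Both changes push β in the same direction.
Since power = 1 − β and β increases, power decreases.

It decreases.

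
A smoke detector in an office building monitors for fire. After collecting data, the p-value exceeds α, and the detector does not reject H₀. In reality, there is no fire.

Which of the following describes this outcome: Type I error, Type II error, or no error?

The conventional null hypothesis here is that there is no fire.
The test retained a true H₀ — the decision matches the true state.

Neither — the decision is correct.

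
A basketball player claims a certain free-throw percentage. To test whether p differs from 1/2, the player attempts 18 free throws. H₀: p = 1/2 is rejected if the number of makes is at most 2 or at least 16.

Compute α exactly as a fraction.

The significance level is the null-hypothesis probability of the rejection region {≤2} ∪ {≥16}.
Each tail has probability (1 + 18 + 153)/262144; doubling gives α = 344/262144 = 43/32768.

43/32768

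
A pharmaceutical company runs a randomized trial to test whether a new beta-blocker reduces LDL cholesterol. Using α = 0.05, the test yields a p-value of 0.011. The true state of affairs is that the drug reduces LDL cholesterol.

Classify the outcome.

The conventional null hypothesis is that the drug has no effect on LDL cholesterol.
Since p = 0.011 < α = 0.05, H₀ is rejected.
H₀ is false (actually the drug reduces LDL cholesterol).
The decision matches the true state — no error.

Neither — the decision is correct.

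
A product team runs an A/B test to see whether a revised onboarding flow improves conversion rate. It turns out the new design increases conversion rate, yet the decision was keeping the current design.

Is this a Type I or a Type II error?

The null hypothesis here is that the new design has no effect on conversion rate.
'Keeping the current design' corresponds to failing to reject H₀.
H₀ was not rejected but H₀ is false — a Type II error (false negative).

Type II error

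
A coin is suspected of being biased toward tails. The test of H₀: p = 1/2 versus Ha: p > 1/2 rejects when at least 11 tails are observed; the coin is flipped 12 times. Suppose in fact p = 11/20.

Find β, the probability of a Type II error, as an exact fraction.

4062047911197291/4096000000000000

Under the alternative p = 11/20, K ~ Binomial(12, 11/20); β is the probability the test does not reject, P(K < 11).
Adding the binomial probabilities P(K=0)+…+P(K=10) at p = 11/20 gives 4062047911197291/4096000000000000.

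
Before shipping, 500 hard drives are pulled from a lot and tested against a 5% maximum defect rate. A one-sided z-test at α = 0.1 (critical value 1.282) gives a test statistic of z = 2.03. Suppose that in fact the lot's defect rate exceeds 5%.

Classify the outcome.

No error — this is a correct decision.

The conventional null hypothesis is that the lot's defect rate is 5% (within specification).
Since z = 2.03 > z* = 1.282, H₀ is rejected.
H₀ is false (actually the lot's defect rate exceeds 5%).
The decision matches the true state — no error.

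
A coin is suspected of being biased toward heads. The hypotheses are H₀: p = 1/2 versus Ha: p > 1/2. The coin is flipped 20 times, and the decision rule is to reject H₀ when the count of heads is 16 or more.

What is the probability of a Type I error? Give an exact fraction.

1549/262144

Under H₀, S ~ Binomial(20, 1/2), and α = P(S ≥ 16).
Summing the upper tail: (4845 + 1140 + 190 + 20 + 1) / 2^20 = 6196/1048576 = 1549/262144.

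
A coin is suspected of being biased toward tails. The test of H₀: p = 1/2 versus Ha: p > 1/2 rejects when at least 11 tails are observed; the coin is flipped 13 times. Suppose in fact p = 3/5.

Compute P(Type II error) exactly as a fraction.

Under the alternative p = 3/5, X ~ Binomial(13, 3/5); β is the probability the test does not reject, P(X < 11).
Equivalently, β = 1 − P(X ≥ 11) = 1150021472/1220703125.

1150021472/1220703125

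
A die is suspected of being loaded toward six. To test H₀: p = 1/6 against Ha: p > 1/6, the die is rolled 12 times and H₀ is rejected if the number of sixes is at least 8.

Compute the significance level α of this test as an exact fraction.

56431/362797056

The Type I error probability is α = P(K ≥ 8) computed under H₀, where K ~ Binomial(12, 1/6).
Summing C(12,j)(1/6)^j(5/6)^{12−j} for j = 8,…,12 gives 56431/362797056.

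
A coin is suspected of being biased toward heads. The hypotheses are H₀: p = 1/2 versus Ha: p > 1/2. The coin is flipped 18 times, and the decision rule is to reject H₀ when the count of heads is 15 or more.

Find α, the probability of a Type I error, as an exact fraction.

The Type I error probability is α = P(Y ≥ 15) computed under H₀, where Y ~ Binomial(18, 1/2).
That's C(18,15) + C(18,16) + C(18,17) + C(18,18) over 2^18, i.e. (816 + 153 + 18 + 1)/262144 = 988/262144 = 247/65536.

247/65536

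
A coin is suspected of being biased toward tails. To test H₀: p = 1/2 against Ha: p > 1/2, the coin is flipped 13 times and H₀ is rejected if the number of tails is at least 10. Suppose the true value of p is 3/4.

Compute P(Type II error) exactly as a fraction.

β = P(fail to reject H₀ | Ha true) = P(K ≤ 9 | p = 3/4), K ~ Binomial(13, 3/4).
Equivalently, β = 1 − P(K ≥ 10) = 3487541/8388608.

3487541/8388608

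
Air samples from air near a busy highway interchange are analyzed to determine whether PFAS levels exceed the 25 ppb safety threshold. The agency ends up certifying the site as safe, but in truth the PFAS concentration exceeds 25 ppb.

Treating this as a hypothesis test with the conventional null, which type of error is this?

Type II error

The null hypothesis here is that the PFAS concentration is at or below 25 ppb (safe).
'Certifying the site as safe' corresponds to failing to reject H₀.
H₀ was not rejected but H₀ is false — a Type II error (false negative).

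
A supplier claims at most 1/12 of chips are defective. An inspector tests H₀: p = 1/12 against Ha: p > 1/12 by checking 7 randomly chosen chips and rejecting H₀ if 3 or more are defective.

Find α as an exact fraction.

The significance level is the probability, assuming p = 1/12, of seeing 3 or more defectives in 7 draws.
Computing the lower-tail complement: 1 − 11756723/11943936 = 187213/11943936.

187213/11943936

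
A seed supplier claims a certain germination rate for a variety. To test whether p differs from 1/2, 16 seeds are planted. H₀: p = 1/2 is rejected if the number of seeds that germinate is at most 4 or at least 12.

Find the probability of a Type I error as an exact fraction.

α = P(S ≤ 4 or S ≥ 12 | p = 1/2), S ~ Binomial(16, 1/2).
Each tail has probability (1 + 16 + 120 + 560 + 1820)/65536; doubling gives α = 5034/65536 = 2517/32768.

2517/32768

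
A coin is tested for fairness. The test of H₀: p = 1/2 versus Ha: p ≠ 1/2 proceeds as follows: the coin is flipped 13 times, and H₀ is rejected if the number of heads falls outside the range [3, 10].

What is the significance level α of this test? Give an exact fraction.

23/1024

α = P(Y ≤ 2 or Y ≥ 11 | p = 1/2), Y ~ Binomial(13, 1/2).
Each tail has probability (1 + 13 + 78)/8192; doubling gives α = 184/8192 = 23/1024.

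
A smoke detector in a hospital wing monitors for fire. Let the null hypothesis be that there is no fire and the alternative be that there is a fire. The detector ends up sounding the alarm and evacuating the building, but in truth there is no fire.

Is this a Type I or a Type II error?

Type I error

'Sounding the alarm and evacuating the building' corresponds to rejecting H₀.
H₀ was rejected but H₀ is true — a Type I error (false positive).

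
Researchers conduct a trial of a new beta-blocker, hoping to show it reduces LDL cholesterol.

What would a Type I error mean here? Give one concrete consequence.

A Type I error would mean concluding that the drug reduces LDL cholesterol when in fact the drug has no effect on LDL cholesterol. Consequence: resources are spent bringing an ineffective treatment to market.

With the conventional null hypothesis that the drug has no effect on LDL cholesterol:
A Type I error is rejecting H₀ when H₀ is true.
Here that means concluding that the drug is effective when actually the drug has no effect on LDL cholesterol.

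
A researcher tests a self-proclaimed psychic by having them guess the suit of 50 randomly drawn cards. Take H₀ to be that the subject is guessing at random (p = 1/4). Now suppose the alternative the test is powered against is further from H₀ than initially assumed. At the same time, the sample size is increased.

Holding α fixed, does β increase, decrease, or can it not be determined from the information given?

The further the true parameter sits from the null value, the more of the Ha sampling distribution falls in the rejection region. More data shrinks sampling variability; the test statistic under Ha concentrates further from the null value, making rejection more likely. Both changes push β in the same direction.

It decreases.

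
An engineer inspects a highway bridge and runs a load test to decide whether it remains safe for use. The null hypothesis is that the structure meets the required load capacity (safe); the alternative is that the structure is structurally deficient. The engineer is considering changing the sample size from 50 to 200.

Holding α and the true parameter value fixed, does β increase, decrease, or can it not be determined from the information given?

Increasing n separates the H₀ and Ha sampling distributions, so under Ha fewer outcomes land in the acceptance region.

It decreases.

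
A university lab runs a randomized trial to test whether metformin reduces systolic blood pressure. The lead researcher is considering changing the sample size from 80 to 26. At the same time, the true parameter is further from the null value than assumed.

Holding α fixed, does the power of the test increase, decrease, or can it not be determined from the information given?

The first change alone would make β increase; the second alone would make β decrease. Which effect dominates depends on the magnitudes, which are not given.
Since power = 1 − β, the effect on power is likewise indeterminate.

Cannot be determined from the information given.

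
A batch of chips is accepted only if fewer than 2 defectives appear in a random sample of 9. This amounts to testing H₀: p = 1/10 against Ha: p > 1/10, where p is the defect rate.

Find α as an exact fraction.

The significance level is the probability, assuming p = 1/10, of seeing 2 or more defectives in 9 draws.
Computing the lower-tail complement: 1 − 387420489/500000000 = 112579511/500000000.

112579511/500000000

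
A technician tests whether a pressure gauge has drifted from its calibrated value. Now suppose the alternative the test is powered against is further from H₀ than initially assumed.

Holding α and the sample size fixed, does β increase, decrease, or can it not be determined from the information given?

It decreases.

The further the true parameter sits from the null value, the more of the Ha sampling distribution falls in the rejection region.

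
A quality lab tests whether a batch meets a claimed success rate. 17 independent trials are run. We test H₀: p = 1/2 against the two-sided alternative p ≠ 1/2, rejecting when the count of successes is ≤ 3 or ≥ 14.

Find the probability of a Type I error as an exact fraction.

The significance level is the null-hypothesis probability of the rejection region {≤3} ∪ {≥14}.
By symmetry, α = 2·P(X ≤ 3) = 2·(1 + 17 + 136 + 680)/131072 = 1668/131072 = 417/32768.

417/32768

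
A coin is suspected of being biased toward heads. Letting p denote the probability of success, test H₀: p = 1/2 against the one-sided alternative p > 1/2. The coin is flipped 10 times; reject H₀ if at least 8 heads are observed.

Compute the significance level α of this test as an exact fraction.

7/128

α = P(reject H₀ | H₀ true) = P(S ≥ 8 | p = 1/2), with S ~ Binomial(10, 1/2).
P(S ≥ 8) = [C(10,8) + C(10,9) + C(10,10)] / 2^10 = (45 + 10 + 1) / 1024 = 56/1024 = 7/128.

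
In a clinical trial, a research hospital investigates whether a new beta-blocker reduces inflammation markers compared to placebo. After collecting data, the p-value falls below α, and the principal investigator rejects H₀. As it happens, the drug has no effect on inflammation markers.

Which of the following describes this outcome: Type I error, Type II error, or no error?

Type I error

The conventional null hypothesis here is that the drug has no effect on inflammation markers.
H₀ was rejected, but H₀ is actually true.
Rejecting a true null hypothesis is a Type I error (false positive).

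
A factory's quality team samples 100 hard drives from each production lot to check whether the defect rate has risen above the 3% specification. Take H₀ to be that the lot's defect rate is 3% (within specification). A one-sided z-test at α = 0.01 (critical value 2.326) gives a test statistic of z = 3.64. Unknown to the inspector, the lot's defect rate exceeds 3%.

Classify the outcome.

No error — this is a correct decision.

Since z = 3.64 > z* = 2.326, H₀ is rejected.
H₀ is false (actually the lot's defect rate exceeds 3%).
The decision matches the true state — no error.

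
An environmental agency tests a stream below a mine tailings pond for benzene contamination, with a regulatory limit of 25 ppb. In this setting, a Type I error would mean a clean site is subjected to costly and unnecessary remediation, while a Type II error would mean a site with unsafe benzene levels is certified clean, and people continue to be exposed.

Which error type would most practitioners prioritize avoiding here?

Type II error

The Type II consequence (a site with unsafe benzene levels is certified clean, and people continue to be exposed) is more severe than the Type I consequence (a clean site is subjected to costly and unnecessary remediation).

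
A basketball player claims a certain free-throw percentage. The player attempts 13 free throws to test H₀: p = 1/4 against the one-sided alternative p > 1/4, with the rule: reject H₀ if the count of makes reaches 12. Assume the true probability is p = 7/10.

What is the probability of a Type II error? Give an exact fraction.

4681650394377/5000000000000

Under the alternative p = 7/10, S ~ Binomial(13, 7/10); β is the probability the test does not reject, P(S < 12).
Summing C(13,j)·(7/10)^j·(3/10)^{13-j} for j = 0..11 gives 4681650394377/5000000000000.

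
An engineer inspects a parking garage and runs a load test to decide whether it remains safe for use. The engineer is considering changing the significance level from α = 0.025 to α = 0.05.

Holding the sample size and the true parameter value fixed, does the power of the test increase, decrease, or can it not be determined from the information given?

With a larger α the critical value moves toward the center, so more of the Ha sampling distribution lies in the rejection region.
Since power = 1 − β and β decreases, power increases.

It increases.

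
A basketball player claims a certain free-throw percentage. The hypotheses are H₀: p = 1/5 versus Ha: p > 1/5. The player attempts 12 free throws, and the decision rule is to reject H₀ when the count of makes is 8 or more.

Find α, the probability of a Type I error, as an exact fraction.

28381/48828125

Under H₀, Y ~ Binomial(12, 1/5), and α = P(Y ≥ 8).
P(Y ≥ 8) = Σ_{j=8}^{12} C(12,j)·(1/5)^j·(4/5)^{12-j} = 28381/48828125.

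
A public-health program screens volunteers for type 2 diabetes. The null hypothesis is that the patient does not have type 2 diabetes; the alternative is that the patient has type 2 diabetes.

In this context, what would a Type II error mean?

A Type II error would mean concluding that the patient does not have type 2 diabetes (or at least failing to establish that the patient has type 2 diabetes) when in fact the patient has type 2 diabetes.

A Type II error is failing to reject H₀ when H₀ is false.
Here that means clearing the patient as negative when actually the patient has type 2 diabetes.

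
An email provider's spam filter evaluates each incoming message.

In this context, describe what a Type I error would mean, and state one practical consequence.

With the conventional null hypothesis that the message is legitimate (not spam):
A Type I error is rejecting H₀ when H₀ is true.
Here that means sending the message to the spam folder when actually the message is legitimate (not spam).

A Type I error would mean concluding that the message is spam when in fact the message is legitimate (not spam). Consequence: a legitimate email — possibly an important one — is hidden in the spam folder.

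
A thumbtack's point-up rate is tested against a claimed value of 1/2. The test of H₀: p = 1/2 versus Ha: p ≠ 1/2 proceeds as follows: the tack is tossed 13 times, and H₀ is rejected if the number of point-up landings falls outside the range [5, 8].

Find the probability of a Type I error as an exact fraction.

The significance level is the null-hypothesis probability of the rejection region {≤4} ∪ {≥9}.
The two tails are symmetric, so α = 2·(1 + 13 + 78 + 286 + 715)/2^13 = 2186/8192 = 1093/4096.

1093/4096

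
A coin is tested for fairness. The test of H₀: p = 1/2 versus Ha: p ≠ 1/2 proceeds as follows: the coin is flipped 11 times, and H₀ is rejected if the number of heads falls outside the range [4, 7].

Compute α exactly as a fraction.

Under H₀, S ~ Binomial(11, 1/2); α is the probability of landing in either tail, P(S ≤ 3) + P(S ≥ 8).
The two tails are symmetric, so α = 2·(1 + 11 + 55 + 165)/2^11 = 464/2048 = 29/128.

29/128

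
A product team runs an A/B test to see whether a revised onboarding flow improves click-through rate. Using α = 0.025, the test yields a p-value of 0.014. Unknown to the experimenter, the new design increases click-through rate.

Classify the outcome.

The conventional null hypothesis is that the new design has no effect on click-through rate.
Since p = 0.014 < α = 0.025, H₀ is rejected.
H₀ is false (actually the new design increases click-through rate).
The decision matches the true state — no error.

Neither — the decision is correct.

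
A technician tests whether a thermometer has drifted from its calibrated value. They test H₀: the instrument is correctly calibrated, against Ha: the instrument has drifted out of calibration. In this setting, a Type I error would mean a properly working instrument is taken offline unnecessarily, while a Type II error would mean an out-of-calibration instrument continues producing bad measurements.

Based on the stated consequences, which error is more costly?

The Type II consequence (an out-of-calibration instrument continues producing bad measurements) is more severe than the Type I consequence (a properly working instrument is taken offline unnecessarily).

Type II error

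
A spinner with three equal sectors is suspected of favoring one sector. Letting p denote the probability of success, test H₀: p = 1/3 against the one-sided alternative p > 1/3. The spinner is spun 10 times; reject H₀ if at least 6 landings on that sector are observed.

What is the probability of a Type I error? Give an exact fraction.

1507/19683

Under H₀, S ~ Binomial(10, 1/3), and α = P(S ≥ 6).
Summing C(10,j)(1/3)^j(2/3)^{10−j} for j = 6,…,10 gives 1507/19683.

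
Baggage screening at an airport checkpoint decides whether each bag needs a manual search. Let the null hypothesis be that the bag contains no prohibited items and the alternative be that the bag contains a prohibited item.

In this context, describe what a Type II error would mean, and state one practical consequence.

A Type II error is failing to reject H₀ when H₀ is false.
Here that means letting the bag through when actually the bag contains a prohibited item.

A Type II error would mean concluding that the bag contains no prohibited items (or at least failing to establish that the bag contains a prohibited item) when in fact the bag contains a prohibited item. Consequence: a prohibited item passes through security undetected.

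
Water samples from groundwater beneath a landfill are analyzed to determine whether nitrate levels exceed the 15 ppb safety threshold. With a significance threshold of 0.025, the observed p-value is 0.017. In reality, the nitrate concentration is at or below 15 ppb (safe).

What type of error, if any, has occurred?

The conventional null hypothesis is that the nitrate concentration is at or below 15 ppb (safe).
Since p = 0.017 < α = 0.025, H₀ is rejected.
H₀ is true (actually the nitrate concentration is at or below 15 ppb (safe)).
Rejecting a true H₀ is a Type I error.

Type I error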